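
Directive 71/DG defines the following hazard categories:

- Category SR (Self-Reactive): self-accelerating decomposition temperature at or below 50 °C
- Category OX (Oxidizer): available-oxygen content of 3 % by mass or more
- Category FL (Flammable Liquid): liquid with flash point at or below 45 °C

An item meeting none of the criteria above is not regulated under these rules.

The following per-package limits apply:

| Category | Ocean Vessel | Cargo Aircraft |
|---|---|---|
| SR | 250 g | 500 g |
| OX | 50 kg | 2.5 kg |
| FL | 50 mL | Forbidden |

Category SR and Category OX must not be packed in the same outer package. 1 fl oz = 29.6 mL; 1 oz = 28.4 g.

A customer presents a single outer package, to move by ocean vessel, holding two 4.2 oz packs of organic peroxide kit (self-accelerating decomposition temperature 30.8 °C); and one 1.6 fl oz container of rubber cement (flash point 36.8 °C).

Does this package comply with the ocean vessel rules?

Organic peroxide kit: self-accelerating decomposition temperature 30.8 °C ≤ 50 °C → Category SR (Self-Reactive).
Rubber cement: flash point 36.8 °C ≤ 45 °C → Category FL (Flammable Liquid).
Category SR quantity: two 4.2 oz packs = 238.56 g.
238.56 g ≤ 250 g (ocean vessel limit, Category SR) — within limit.
Category FL quantity: one 1.6 fl oz container = 47.36 mL.
47.36 mL ≤ 50 mL (ocean vessel limit, Category FL) — within limit.
The segregation rule (Category SR with Category OX) does not apply to Category SR with Category FL.
Every hazard category is within its ocean vessel limit and no segregation rule is violated.

Yes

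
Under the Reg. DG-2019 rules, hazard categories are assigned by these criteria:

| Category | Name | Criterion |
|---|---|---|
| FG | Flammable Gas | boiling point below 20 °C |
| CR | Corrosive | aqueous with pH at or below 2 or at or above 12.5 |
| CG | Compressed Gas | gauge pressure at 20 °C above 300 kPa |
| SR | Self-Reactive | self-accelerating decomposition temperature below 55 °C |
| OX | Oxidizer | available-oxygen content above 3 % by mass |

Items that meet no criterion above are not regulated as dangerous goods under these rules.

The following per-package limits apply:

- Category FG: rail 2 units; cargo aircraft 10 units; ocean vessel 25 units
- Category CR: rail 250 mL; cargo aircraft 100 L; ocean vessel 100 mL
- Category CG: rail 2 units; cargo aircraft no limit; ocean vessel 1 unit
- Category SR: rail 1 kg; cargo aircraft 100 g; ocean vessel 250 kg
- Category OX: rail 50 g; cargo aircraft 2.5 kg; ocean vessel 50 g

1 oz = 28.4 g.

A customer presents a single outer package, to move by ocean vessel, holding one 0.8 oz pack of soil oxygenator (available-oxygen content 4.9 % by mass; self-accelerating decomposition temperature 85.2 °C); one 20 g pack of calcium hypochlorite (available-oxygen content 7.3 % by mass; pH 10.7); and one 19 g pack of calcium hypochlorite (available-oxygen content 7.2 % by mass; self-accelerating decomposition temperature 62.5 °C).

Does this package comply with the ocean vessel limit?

Soil oxygenator: available-oxygen content 4.9 % by mass > 3 % by mass → Category OX (Oxidizer).
The calcium hypochlorite has available-oxygen content 7.3 % by mass, which is > 3 % by mass, so it is Category OX (Oxidizer).
With available-oxygen content 7.2 % by mass (> 3 % by mass), the calcium hypochlorite falls in Category OX.
Total Category OX: (one 0.8 oz pack = 22.72 g) + 20 g + 19 g = 61.72 g.
That exceeds the Category OX ocean vessel limit of 50 g.

No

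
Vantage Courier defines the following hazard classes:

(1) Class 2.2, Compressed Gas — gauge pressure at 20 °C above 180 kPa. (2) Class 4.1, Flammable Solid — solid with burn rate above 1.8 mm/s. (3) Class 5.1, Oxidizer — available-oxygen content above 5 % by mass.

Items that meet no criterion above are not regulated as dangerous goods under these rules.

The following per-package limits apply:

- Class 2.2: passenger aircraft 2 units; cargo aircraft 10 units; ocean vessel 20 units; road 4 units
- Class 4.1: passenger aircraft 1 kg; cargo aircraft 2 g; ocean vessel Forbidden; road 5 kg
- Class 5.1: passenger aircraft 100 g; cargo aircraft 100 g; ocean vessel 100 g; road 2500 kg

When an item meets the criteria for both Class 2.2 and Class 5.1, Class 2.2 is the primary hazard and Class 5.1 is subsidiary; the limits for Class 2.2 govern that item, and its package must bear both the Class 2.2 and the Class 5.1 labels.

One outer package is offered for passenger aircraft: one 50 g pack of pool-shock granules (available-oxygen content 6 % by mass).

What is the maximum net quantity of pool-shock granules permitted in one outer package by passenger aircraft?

100 g

The pool-shock granules have available-oxygen content 6 % by mass, which is > 5 % by mass, so they are Class 5.1 (Oxidizer).
The passenger aircraft limit for Class 5.1 is 100 g.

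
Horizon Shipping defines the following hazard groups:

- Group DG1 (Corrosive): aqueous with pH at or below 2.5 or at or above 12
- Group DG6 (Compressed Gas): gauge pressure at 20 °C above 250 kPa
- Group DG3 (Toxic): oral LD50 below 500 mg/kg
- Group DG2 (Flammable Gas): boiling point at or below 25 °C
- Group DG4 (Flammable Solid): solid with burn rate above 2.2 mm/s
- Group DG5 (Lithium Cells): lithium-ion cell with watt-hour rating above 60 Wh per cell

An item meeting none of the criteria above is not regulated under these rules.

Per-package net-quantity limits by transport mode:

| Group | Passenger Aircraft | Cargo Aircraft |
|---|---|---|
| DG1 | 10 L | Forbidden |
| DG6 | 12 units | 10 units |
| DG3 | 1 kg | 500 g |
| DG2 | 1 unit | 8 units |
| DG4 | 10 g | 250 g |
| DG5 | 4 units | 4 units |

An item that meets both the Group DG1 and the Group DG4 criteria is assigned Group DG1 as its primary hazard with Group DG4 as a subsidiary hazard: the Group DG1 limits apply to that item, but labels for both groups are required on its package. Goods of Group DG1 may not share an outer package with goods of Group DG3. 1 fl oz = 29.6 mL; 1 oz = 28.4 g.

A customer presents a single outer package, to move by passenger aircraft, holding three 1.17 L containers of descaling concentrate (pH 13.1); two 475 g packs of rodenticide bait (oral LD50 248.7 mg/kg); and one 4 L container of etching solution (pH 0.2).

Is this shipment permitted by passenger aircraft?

No

Descaling concentrate: pH 13.1 ≥ 12 → Group DG1 (Corrosive).
With oral LD50 248.7 mg/kg (< 500 mg/kg), the rodenticide bait falls in Group DG3.
pH 0.2 meets the Group DG1 criterion (Corrosive), so the etching solution is Group DG1.
Total Group DG1: (three 1.17 L containers = 3.51 L) + 4 L = 7.51 L.
7.51 L is within the passenger aircraft limit of 10 L for Group DG1.
Group DG3 quantity: two 475 g packs = 950 g.
That is within the Group DG3 passenger aircraft limit of 1 kg.
Group DG1 and Group DG3 may not share an outer package.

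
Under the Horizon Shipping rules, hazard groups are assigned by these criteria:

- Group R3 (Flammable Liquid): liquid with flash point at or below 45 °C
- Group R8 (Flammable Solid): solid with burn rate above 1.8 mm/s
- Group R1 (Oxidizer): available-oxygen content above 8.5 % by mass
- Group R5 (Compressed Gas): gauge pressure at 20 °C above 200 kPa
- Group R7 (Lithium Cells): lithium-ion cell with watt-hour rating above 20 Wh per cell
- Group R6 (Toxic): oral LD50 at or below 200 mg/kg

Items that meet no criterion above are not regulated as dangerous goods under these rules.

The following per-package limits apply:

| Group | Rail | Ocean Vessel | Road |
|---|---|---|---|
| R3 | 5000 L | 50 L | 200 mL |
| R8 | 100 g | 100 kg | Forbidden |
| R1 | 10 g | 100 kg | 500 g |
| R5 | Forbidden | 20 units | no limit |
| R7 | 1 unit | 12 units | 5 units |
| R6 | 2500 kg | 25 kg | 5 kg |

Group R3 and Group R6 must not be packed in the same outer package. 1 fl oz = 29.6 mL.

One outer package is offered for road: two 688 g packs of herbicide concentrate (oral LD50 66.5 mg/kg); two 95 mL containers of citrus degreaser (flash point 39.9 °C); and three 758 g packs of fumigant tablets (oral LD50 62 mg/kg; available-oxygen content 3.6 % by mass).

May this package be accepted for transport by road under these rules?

No

The herbicide concentrate has oral LD50 66.5 mg/kg, which is ≤ 200 mg/kg, so it is Group R6 (Toxic).
The citrus degreaser has flash point 39.9 °C, which is ≤ 45 °C, so it is Group R3 (Flammable Liquid).
Oral LD50 62 mg/kg meets the Group R6 criterion (Toxic), so the fumigant tablets are Group R6.
Group R3 quantity: two 95 mL containers = 190 mL.
190 mL is within the road limit of 200 mL for Group R3.
Group R6 net quantity: (two 688 g packs = 1.376 kg) + (three 758 g packs = 2.274 kg) = 3.65 kg.
3.65 kg ≤ 5 kg (road limit, Group R6) — within limit.
Group R3 and Group R6 may not share an outer package.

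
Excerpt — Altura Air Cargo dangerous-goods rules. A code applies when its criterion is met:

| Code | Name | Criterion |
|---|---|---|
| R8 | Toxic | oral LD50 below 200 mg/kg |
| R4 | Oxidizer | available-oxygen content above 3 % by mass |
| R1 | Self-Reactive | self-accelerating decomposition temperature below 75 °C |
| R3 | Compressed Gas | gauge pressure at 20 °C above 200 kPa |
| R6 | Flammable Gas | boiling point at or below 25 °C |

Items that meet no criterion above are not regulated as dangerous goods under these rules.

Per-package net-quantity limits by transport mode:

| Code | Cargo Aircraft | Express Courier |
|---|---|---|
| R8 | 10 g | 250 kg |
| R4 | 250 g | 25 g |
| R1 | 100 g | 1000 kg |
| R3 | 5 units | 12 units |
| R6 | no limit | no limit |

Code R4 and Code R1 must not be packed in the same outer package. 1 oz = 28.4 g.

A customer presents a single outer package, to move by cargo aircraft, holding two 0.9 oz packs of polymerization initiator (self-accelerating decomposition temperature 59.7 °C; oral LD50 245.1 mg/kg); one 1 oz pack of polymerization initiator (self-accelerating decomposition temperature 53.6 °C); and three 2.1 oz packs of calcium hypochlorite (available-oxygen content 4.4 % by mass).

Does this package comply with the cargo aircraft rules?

The polymerization initiator has self-accelerating decomposition temperature 59.7 °C, which is < 75 °C, so it is Code R1 (Self-Reactive).
With self-accelerating decomposition temperature 53.6 °C (< 75 °C), the polymerization initiator falls in Code R1.
With available-oxygen content 4.4 % by mass (> 3 % by mass), the calcium hypochlorite falls in Code R4.
Code R4 quantity: three 2.1 oz packs = 178.92 g.
That is within the Code R4 cargo aircraft limit of 250 g.
Total Code R1: (two 0.9 oz packs = 51.12 g) + (one 1 oz pack = 28.4 g) = 79.52 g.
That is within the Code R1 cargo aircraft limit of 100 g.
Code R4 and Code R1 may not share an outer package.

No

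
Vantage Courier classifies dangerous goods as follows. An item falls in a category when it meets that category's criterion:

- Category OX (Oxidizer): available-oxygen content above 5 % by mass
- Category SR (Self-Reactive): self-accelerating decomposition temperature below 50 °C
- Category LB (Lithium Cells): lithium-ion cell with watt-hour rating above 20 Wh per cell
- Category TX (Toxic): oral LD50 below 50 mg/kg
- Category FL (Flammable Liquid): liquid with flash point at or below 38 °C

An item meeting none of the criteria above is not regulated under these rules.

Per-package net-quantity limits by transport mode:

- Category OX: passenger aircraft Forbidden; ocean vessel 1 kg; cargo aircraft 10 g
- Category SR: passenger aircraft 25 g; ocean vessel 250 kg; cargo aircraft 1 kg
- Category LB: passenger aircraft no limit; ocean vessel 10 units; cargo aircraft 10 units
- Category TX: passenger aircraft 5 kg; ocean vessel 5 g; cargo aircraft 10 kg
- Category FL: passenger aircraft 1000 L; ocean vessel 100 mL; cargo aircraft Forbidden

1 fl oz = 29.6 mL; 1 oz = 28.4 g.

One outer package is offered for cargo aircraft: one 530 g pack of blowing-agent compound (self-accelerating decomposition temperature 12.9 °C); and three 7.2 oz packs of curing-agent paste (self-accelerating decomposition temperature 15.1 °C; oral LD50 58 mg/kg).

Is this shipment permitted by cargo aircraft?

Blowing-agent compound: self-accelerating decomposition temperature 12.9 °C < 50 °C → Category SR (Self-Reactive).
The curing-agent paste has self-accelerating decomposition temperature 15.1 °C, which is < 50 °C, so it is Category SR (Self-Reactive).
Total Category SR: 530 g + (three 7.2 oz packs = 613.44 g) = 1143.44 g.
1143.44 g exceeds the cargo aircraft limit of 1 kg for Category SR.

No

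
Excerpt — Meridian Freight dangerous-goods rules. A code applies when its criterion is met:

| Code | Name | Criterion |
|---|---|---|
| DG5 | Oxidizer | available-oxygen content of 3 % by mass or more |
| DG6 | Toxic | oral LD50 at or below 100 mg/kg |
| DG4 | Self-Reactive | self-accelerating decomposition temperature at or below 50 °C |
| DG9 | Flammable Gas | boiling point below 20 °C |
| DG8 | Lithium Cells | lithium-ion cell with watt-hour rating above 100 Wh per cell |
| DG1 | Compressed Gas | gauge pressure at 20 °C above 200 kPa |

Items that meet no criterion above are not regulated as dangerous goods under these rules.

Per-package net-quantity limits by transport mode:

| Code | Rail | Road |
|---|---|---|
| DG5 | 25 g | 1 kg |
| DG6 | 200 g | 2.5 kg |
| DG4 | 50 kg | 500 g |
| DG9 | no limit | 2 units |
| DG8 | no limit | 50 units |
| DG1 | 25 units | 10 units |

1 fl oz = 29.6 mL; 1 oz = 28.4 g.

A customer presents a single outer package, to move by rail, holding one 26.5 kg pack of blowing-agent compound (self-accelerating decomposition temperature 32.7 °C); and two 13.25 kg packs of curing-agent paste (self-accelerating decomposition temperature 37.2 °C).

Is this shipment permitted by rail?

No

Blowing-agent compound: self-accelerating decomposition temperature 32.7 °C ≤ 50 °C → Code DG4 (Self-Reactive).
Curing-agent paste: self-accelerating decomposition temperature 37.2 °C ≤ 50 °C → Code DG4 (Self-Reactive).
Code DG4 net quantity: 26.5 kg + (two 13.25 kg packs = 26.5 kg) = 53 kg.
53 kg exceeds the rail limit of 50 kg for Code DG4.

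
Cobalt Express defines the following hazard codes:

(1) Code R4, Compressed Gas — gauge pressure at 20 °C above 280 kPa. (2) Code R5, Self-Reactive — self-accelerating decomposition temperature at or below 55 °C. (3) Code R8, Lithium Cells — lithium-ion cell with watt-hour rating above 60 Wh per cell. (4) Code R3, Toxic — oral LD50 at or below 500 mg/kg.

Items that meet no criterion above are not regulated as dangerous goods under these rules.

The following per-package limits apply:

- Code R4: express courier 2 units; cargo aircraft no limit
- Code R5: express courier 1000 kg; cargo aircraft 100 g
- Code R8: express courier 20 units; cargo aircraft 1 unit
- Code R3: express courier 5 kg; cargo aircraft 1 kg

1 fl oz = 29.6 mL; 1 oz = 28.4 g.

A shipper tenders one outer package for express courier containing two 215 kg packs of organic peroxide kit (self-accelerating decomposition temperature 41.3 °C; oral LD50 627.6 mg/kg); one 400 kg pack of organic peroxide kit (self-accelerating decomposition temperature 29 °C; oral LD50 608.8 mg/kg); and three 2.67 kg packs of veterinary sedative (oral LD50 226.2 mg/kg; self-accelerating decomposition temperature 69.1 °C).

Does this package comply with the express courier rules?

No

Self-accelerating decomposition temperature 41.3 °C meets the Code R5 criterion (Self-Reactive), so the organic peroxide kit is Code R5.
Self-accelerating decomposition temperature 29 °C meets the Code R5 criterion (Self-Reactive), so the organic peroxide kit is Code R5.
With oral LD50 226.2 mg/kg (≤ 500 mg/kg), the veterinary sedative falls in Code R3.
Code R5 net quantity: (two 215 kg packs = 430 kg) + 400 kg = 830 kg.
830 kg is within the express courier limit of 1000 kg for Code R5.
Code R3 quantity: three 2.67 kg packs = 8.01 kg.
That exceeds the Code R3 express courier limit of 5 kg.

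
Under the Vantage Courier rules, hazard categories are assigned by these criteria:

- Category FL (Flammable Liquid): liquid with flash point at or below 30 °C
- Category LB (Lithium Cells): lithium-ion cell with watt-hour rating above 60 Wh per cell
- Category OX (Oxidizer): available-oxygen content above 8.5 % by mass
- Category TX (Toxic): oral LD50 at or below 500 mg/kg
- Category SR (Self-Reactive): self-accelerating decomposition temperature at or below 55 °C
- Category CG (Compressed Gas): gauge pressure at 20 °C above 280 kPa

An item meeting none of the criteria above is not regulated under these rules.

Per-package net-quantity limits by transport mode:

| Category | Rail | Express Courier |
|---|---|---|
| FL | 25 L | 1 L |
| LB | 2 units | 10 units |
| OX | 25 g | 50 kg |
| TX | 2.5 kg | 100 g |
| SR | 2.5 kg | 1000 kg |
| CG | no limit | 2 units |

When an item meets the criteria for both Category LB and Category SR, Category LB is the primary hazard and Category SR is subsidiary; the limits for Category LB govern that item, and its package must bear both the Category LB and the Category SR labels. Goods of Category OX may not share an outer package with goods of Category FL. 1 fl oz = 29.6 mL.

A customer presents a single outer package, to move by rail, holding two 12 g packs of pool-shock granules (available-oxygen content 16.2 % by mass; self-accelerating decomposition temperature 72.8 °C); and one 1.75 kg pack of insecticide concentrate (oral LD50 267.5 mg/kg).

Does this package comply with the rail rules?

Pool-shock granules: available-oxygen content 16.2 % by mass > 8.5 % by mass → Category OX (Oxidizer).
Insecticide concentrate: oral LD50 267.5 mg/kg ≤ 500 mg/kg → Category TX (Toxic).
Category OX quantity: two 12 g packs = 24 g.
24 g ≤ 25 g (rail limit, Category OX) — within limit.
Category TX quantity: 1.75 kg.
1.75 kg ≤ 2.5 kg (rail limit, Category TX) — within limit.
The segregation rule (Category OX with Category FL) does not apply to Category OX with Category TX.
Every hazard category is within its rail limit and no segregation rule is violated.

Yes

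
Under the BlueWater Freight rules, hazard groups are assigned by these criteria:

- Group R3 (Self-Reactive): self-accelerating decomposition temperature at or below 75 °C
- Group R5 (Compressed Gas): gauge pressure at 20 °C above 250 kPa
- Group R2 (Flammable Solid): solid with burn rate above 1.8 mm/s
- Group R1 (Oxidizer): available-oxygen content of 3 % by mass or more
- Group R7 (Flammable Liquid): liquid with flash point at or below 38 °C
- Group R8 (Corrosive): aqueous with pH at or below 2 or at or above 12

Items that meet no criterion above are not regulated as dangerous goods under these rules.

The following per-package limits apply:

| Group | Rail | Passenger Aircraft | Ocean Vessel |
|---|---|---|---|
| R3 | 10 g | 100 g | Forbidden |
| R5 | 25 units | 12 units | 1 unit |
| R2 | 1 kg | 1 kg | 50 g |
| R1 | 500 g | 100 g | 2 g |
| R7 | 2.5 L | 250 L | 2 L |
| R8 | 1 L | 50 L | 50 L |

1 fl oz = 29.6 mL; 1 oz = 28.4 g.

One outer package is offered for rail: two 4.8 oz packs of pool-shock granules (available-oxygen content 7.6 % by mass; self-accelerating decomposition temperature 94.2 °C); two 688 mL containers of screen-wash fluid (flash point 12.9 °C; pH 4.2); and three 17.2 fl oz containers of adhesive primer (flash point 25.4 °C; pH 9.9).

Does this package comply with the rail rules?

No

Pool-shock granules: available-oxygen content 7.6 % by mass ≥ 3 % by mass → Group R1 (Oxidizer).
Flash point 12.9 °C meets the Group R7 criterion (Flammable Liquid), so the screen-wash fluid is Group R7.
Adhesive primer: flash point 25.4 °C ≤ 38 °C → Group R7 (Flammable Liquid).
Group R7 net quantity: (two 688 mL containers = 1.376 L) + (three 17.2 fl oz containers = 1527.36 mL) = 2903.36 mL.
2903.36 mL > 2.5 L (rail limit, Group R7) — over the limit.
Group R1 quantity: two 4.8 oz packs = 272.64 g.
That is within the Group R1 rail limit of 500 g.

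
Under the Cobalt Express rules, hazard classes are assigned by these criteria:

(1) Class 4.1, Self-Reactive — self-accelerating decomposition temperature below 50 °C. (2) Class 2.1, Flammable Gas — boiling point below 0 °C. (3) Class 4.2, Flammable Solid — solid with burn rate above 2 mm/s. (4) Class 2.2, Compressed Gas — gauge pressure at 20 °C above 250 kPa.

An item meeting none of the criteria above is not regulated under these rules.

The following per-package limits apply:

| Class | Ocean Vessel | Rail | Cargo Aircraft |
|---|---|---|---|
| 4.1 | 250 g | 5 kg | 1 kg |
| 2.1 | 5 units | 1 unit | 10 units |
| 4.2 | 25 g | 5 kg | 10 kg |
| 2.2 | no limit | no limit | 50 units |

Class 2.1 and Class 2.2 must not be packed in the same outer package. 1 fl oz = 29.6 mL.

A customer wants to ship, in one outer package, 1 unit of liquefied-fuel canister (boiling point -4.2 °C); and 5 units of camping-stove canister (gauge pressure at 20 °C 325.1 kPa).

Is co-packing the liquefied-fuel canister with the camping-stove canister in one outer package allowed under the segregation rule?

Liquefied-fuel canister: boiling point -4.2 °C < 0 °C → Class 2.1 (Flammable Gas).
Camping-stove canister: gauge pressure at 20 °C 325.1 kPa > 250 kPa → Class 2.2 (Compressed Gas).
Class 2.1 and Class 2.2 may not share an outer package.

No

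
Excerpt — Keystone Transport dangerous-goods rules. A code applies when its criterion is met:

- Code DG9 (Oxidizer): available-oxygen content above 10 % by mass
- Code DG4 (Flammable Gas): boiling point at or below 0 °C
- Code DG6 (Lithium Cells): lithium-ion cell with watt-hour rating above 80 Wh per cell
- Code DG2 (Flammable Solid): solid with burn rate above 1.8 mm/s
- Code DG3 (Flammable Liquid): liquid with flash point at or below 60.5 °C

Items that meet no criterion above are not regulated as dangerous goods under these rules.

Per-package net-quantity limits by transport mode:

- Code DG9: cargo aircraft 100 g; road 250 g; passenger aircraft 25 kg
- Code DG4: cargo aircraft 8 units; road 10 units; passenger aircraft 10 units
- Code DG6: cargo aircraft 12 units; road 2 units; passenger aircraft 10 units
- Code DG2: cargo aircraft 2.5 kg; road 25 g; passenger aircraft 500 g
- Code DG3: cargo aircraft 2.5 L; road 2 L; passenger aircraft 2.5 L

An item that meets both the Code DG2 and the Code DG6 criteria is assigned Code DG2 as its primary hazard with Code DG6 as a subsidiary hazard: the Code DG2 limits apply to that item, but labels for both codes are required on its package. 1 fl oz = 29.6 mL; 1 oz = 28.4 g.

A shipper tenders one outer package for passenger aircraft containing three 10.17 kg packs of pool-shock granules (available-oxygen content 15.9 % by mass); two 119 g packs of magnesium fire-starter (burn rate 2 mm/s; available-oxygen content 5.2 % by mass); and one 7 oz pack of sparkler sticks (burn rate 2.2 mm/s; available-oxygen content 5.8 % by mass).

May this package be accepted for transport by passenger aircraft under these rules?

Available-oxygen content 15.9 % by mass meets the Code DG9 criterion (Oxidizer), so the pool-shock granules are Code DG9.
Magnesium fire-starter: burn rate 2 mm/s > 1.8 mm/s → Code DG2 (Flammable Solid).
Burn rate 2.2 mm/s meets the Code DG2 criterion (Flammable Solid), so the sparkler sticks are Code DG2.
Code DG2 net quantity: (two 119 g packs = 238 g) + (one 7 oz pack = 198.8 g) = 436.8 g.
That is within the Code DG2 passenger aircraft limit of 500 g.
Code DG9 quantity: three 10.17 kg packs = 30.51 kg.
30.51 kg exceeds the passenger aircraft limit of 25 kg for Code DG9.

No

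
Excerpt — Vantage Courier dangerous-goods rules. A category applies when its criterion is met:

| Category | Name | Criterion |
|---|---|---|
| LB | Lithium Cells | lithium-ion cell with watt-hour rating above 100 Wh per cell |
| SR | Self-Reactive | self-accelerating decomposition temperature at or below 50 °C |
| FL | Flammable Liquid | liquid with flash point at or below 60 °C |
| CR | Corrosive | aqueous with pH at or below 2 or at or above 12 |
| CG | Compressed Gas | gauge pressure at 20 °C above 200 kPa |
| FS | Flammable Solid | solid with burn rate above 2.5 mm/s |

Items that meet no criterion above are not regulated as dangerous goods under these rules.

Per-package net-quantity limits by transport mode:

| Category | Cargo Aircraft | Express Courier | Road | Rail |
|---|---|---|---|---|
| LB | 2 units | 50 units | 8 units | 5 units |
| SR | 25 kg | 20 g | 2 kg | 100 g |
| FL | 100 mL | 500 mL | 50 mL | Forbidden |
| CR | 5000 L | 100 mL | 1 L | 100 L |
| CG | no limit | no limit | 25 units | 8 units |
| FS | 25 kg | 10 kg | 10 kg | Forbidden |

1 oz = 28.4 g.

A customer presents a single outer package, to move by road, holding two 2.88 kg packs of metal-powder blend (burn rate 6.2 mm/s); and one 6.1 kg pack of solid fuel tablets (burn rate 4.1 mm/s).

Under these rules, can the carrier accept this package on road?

The metal-powder blend has burn rate 6.2 mm/s, which is > 2.5 mm/s, so it is Category FS (Flammable Solid).
With burn rate 4.1 mm/s (> 2.5 mm/s), the solid fuel tablets fall in Category FS.
Total Category FS: (two 2.88 kg packs = 5.76 kg) + 6.1 kg = 11.86 kg.
That exceeds the Category FS road limit of 10 kg.

No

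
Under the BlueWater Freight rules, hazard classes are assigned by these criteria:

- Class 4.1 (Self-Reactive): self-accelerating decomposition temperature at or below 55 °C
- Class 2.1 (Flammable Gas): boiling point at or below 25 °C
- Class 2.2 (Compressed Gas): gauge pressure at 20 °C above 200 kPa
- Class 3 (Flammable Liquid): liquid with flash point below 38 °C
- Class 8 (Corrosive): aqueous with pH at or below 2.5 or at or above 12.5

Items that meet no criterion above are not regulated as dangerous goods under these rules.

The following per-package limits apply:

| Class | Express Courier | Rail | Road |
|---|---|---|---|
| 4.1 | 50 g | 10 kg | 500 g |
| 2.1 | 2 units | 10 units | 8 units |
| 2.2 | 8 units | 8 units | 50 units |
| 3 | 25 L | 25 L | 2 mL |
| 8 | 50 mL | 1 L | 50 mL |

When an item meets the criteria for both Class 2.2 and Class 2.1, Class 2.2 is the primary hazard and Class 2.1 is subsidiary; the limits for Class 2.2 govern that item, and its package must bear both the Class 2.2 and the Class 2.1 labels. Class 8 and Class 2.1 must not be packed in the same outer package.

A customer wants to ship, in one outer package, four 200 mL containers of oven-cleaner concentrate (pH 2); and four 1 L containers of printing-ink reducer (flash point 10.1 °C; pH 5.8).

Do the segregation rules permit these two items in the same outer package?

With pH 2 (≤ 2.5), the oven-cleaner concentrate falls in Class 8.
The printing-ink reducer has flash point 10.1 °C, which is < 38 °C, so it is Class 3 (Flammable Liquid).
No segregation rule bars Class 8 with Class 3.

Yes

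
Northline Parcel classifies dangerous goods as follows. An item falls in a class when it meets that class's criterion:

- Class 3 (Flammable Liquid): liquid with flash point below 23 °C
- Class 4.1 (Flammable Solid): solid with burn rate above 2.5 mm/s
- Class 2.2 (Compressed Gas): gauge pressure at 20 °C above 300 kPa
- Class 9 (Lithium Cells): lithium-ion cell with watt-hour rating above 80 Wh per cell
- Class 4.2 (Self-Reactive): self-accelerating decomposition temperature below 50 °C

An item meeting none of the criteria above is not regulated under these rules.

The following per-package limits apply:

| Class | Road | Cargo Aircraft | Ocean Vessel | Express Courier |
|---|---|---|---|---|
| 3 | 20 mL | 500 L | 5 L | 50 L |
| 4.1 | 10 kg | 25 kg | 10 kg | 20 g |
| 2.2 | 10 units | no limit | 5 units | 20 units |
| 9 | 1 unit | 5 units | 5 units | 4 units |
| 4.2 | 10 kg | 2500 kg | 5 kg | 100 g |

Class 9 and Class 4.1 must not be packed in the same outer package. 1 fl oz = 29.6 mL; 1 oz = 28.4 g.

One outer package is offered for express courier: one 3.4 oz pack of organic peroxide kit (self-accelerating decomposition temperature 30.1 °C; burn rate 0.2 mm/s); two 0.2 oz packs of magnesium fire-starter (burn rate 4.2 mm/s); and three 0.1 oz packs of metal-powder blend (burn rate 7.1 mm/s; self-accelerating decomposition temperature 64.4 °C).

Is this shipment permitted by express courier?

Yes

The organic peroxide kit has self-accelerating decomposition temperature 30.1 °C, which is < 50 °C, so it is Class 4.2 (Self-Reactive).
The magnesium fire-starter has burn rate 4.2 mm/s, which is > 2.5 mm/s, so it is Class 4.1 (Flammable Solid).
With burn rate 7.1 mm/s (> 2.5 mm/s), the metal-powder blend falls in Class 4.1.
Class 4.2 quantity: one 3.4 oz pack = 96.56 g.
That is within the Class 4.2 express courier limit of 100 g.
Total Class 4.1: (two 0.2 oz packs = 11.36 g) + (three 0.1 oz packs = 8.52 g) = 19.88 g.
19.88 g ≤ 20 g (express courier limit, Class 4.1) — within limit.
The segregation rule (Class 9 with Class 4.1) does not apply to Class 4.2 with Class 4.1.
Every hazard class is within its express courier limit and no segregation rule is violated.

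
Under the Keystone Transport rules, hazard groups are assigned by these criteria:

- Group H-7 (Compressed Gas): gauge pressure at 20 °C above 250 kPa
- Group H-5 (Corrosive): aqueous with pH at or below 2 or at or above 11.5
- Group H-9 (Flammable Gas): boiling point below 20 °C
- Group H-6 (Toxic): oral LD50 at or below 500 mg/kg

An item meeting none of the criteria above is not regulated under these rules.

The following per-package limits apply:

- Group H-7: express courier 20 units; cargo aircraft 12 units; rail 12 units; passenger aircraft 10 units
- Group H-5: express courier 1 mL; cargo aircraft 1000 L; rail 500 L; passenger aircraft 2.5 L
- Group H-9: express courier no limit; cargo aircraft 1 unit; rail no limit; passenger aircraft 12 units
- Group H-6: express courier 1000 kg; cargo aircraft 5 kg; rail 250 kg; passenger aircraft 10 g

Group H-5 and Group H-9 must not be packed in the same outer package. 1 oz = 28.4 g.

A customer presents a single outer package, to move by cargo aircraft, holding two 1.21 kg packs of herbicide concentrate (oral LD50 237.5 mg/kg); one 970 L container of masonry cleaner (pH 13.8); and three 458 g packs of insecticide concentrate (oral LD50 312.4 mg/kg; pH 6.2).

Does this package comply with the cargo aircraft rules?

Yes

With oral LD50 237.5 mg/kg (≤ 500 mg/kg), the herbicide concentrate falls in Group H-6.
The masonry cleaner has pH 13.8, which is ≥ 11.5, so it is Group H-5 (Corrosive).
Oral LD50 312.4 mg/kg meets the Group H-6 criterion (Toxic), so the insecticide concentrate is Group H-6.
Group H-5 quantity: 970 L.
That is within the Group H-5 cargo aircraft limit of 1000 L.
Group H-6 net quantity: (two 1.21 kg packs = 2.42 kg) + (three 458 g packs = 1.374 kg) = 3.794 kg.
That is within the Group H-6 cargo aircraft limit of 5 kg.
The segregation rule (Group H-5 with Group H-9) does not apply to Group H-5 with Group H-6.
Every hazard group is within its cargo aircraft limit and no segregation rule is violated.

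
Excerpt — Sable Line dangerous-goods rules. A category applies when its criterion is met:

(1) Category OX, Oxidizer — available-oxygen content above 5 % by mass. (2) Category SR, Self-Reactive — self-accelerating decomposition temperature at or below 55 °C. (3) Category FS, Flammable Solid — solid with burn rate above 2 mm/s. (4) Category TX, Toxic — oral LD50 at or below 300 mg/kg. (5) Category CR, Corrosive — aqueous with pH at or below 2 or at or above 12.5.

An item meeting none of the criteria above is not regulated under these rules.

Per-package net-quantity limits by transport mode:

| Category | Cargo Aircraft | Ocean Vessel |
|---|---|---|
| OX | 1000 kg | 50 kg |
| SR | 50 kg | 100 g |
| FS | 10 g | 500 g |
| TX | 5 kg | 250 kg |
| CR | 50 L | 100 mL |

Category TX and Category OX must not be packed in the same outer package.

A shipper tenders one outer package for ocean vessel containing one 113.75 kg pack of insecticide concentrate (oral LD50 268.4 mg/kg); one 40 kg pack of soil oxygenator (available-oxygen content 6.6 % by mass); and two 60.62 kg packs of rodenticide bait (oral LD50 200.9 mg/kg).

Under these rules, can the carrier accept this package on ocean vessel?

Insecticide concentrate: oral LD50 268.4 mg/kg ≤ 300 mg/kg → Category TX (Toxic).
Available-oxygen content 6.6 % by mass meets the Category OX criterion (Oxidizer), so the soil oxygenator is Category OX.
Rodenticide bait: oral LD50 200.9 mg/kg ≤ 300 mg/kg → Category TX (Toxic).
Category TX net quantity: 113.75 kg + (two 60.62 kg packs = 121.24 kg) = 234.99 kg.
234.99 kg is within the ocean vessel limit of 250 kg for Category TX.
Category OX quantity: 40 kg.
40 kg is within the ocean vessel limit of 50 kg for Category OX.
Category TX and Category OX may not share an outer package.

No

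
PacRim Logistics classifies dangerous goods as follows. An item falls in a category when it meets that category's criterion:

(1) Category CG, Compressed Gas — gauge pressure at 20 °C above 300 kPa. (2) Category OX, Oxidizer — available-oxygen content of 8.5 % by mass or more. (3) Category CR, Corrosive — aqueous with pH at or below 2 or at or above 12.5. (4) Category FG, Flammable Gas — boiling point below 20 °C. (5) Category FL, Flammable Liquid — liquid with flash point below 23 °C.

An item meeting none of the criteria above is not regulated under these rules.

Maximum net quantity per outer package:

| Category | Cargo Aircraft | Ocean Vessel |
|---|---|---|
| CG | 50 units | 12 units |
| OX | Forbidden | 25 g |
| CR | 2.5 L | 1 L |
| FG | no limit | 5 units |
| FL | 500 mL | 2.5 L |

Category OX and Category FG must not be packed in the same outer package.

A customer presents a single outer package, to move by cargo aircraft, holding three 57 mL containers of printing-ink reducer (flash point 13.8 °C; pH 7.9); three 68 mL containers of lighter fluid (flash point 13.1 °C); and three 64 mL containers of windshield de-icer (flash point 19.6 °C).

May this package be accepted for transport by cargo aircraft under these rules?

With flash point 13.8 °C (< 23 °C), the printing-ink reducer falls in Category FL.
Flash point 13.1 °C meets the Category FL criterion (Flammable Liquid), so the lighter fluid is Category FL.
The windshield de-icer has flash point 19.6 °C, which is < 23 °C, so it is Category FL (Flammable Liquid).
Total Category FL: (three 57 mL containers = 171 mL) + (three 68 mL containers = 204 mL) + (three 64 mL containers = 192 mL) = 567 mL.
567 mL > 500 mL (cargo aircraft limit, Category FL) — over the limit.

No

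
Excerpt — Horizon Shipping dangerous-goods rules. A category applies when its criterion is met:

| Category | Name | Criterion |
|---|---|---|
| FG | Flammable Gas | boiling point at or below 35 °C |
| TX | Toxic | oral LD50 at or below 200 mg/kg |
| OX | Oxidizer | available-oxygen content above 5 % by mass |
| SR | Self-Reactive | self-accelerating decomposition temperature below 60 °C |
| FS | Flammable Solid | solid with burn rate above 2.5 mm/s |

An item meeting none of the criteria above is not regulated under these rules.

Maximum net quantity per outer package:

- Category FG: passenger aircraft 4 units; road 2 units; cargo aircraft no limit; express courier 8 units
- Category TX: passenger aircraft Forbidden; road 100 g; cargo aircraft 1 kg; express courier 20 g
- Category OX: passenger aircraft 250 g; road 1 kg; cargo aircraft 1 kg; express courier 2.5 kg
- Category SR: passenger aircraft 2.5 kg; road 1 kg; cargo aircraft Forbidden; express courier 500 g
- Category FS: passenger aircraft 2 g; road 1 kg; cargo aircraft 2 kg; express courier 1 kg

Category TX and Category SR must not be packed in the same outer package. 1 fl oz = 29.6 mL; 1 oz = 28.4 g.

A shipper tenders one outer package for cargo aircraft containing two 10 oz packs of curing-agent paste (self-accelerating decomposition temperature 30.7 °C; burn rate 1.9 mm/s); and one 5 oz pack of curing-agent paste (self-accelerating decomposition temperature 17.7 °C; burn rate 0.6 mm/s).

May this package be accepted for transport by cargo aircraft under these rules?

Self-accelerating decomposition temperature 30.7 °C meets the Category SR criterion (Self-Reactive), so the curing-agent paste is Category SR.
The curing-agent paste has self-accelerating decomposition temperature 17.7 °C, which is < 60 °C, so it is Category SR (Self-Reactive).
Category SR net quantity: (two 10 oz packs = 568 g) + (one 5 oz pack = 142 g) = 710 g.
Category SR is Forbidden by cargo aircraft.

No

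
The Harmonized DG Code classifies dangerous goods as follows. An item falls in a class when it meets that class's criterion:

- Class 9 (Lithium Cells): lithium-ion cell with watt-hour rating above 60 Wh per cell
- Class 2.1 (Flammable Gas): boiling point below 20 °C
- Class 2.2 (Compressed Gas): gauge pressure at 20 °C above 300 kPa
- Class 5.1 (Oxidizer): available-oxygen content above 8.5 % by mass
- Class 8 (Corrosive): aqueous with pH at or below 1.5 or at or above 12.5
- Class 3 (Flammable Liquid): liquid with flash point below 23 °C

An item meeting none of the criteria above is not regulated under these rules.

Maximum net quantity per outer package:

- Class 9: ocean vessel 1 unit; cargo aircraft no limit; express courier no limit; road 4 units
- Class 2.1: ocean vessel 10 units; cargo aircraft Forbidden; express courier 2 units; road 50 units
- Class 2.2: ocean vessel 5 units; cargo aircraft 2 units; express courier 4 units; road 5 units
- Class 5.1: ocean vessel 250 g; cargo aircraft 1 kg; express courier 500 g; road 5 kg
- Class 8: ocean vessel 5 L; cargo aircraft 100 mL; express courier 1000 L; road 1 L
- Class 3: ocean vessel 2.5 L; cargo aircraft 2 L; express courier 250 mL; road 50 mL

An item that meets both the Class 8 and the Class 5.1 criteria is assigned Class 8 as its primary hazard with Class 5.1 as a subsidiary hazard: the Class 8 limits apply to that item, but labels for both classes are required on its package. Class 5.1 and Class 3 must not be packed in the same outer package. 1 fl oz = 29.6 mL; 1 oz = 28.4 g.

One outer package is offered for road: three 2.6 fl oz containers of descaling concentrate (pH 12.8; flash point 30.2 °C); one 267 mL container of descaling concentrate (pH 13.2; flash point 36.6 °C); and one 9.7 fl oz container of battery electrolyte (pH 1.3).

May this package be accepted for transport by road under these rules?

With pH 12.8 (≥ 12.5), the descaling concentrate falls in Class 8.
The descaling concentrate has pH 13.2, which is ≥ 12.5, so it is Class 8 (Corrosive).
With pH 1.3 (≤ 1.5), the battery electrolyte falls in Class 8.
Class 8 net quantity: (three 2.6 fl oz containers = 230.88 mL) + 267 mL + (one 9.7 fl oz container = 287.12 mL) = 785 mL.
785 mL is within the road limit of 1 L for Class 8.

Yes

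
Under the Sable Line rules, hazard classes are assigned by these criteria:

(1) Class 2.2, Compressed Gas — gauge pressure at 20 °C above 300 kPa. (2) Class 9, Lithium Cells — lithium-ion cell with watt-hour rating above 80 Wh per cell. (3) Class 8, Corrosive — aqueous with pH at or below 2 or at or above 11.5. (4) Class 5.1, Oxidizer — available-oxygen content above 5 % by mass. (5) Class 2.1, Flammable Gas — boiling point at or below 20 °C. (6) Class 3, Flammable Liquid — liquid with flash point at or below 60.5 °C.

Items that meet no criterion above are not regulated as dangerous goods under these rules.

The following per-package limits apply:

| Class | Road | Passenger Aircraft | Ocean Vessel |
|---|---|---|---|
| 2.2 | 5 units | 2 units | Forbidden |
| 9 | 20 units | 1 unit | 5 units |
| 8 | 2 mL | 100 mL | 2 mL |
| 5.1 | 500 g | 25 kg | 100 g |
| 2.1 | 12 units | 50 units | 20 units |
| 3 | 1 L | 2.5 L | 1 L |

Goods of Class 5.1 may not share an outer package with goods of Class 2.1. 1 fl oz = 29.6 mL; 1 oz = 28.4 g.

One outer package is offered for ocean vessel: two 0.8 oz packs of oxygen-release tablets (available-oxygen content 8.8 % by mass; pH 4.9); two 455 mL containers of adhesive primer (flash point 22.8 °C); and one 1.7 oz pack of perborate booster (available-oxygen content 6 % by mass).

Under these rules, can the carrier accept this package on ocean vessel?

With available-oxygen content 8.8 % by mass (> 5 % by mass), the oxygen-release tablets fall in Class 5.1.
The adhesive primer has flash point 22.8 °C, which is ≤ 60.5 °C, so it is Class 3 (Flammable Liquid).
The perborate booster has available-oxygen content 6 % by mass, which is > 5 % by mass, so it is Class 5.1 (Oxidizer).
Total Class 5.1: (two 0.8 oz packs = 45.44 g) + (one 1.7 oz pack = 48.28 g) = 93.72 g.
93.72 g ≤ 100 g (ocean vessel limit, Class 5.1) — within limit.
Class 3 quantity: two 455 mL containers = 910 mL.
910 mL ≤ 1 L (ocean vessel limit, Class 3) — within limit.
The segregation rule (Class 5.1 with Class 2.1) does not apply to Class 5.1 with Class 3.
Every hazard class is within its ocean vessel limit and no segregation rule is violated.

Yes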